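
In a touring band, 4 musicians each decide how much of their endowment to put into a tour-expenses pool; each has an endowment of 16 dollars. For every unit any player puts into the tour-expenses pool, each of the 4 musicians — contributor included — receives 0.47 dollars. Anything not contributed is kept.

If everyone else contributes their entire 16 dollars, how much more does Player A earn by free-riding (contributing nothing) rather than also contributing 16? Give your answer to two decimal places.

Switching from a contribution of 16 to 0 lets Player A keep an extra 16 dollars, but lowers the tour-expenses pool by 16, which costs Player A their own share of that drop: 0.47 × 16 = 7.52.
Net gain = 16 − 7.52 = 8.48. The private return per contributed unit (0.47) is below 1, so free-riding is indeed the best response regardless of what the others do.

8.48 dollars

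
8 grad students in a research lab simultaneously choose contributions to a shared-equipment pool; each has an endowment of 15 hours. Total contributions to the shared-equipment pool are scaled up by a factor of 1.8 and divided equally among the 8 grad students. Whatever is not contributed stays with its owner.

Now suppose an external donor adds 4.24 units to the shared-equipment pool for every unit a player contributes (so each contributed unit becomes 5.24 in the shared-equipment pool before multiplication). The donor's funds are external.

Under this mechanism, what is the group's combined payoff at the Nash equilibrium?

The effective private return per unit is now 1.8 × 5.24 / 8 = 1.1790 > 1, so every player's dominant strategy flips to full contribution.
At the Nash equilibrium everyone contributes 15. Group total payoff = 1.8 × 5.24 × 120 = 1131.84.

1131.84 hours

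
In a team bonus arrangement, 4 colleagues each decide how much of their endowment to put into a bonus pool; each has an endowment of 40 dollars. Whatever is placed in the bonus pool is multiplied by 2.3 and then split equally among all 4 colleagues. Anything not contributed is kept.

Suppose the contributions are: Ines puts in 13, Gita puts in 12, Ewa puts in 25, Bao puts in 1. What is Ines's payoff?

Total contributed: 13 + 12 + 25 + 1 = 51.
Each receives 2.3 × 51 / 4 = 29.33 from the bonus pool.
Ines keeps 40 − 13 = 27, so Ines's payoff is 27 + 29.33 = 56.33.

56.33 dollars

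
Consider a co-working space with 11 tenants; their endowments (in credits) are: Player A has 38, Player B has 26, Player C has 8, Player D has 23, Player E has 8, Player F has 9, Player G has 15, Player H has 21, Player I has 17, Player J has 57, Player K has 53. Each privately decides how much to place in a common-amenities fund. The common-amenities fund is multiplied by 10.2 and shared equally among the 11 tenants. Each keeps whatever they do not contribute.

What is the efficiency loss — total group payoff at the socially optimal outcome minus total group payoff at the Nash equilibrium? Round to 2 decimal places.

2530.00 credits

The private return per contributed unit is 10.2/11 = 0.9273 < 1 for every player regardless of endowment, so the Nash equilibrium is zero contribution and the group total is Σ E_j = 38 + 26 + 8 + 23 + 8 + 9 + 15 + 21 + 17 + 57 + 53 = 275.
Each contributed unit returns 10.200 to the group, so the social optimum is full contribution by everyone: group total = 10.200 × 275 = 2805.00.
Efficiency loss = (10.200 − 1) × 275 = 2530.00.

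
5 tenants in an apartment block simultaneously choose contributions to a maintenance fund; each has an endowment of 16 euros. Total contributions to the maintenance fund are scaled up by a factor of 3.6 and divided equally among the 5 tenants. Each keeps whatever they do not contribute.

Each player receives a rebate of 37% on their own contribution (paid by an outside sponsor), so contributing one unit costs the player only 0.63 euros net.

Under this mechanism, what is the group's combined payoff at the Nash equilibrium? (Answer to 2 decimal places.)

317.60 euros

With the mechanism, a contributed unit returns (3.6/5) / 0.63 = 1.1429 per unit of net cost to the contributor — now above 1 — so contributing fully is weakly dominant for every player.
At the Nash equilibrium everyone contributes 16. Group total payoff = 5 × (16 × 0.37 + 3.6 × 16) = 317.60.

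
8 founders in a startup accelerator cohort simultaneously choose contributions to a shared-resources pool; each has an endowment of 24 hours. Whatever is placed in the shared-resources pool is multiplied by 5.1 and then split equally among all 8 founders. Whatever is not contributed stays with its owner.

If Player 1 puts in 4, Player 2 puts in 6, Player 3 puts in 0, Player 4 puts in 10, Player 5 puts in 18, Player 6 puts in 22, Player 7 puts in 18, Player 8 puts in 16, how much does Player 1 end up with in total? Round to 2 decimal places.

Total contributed: 4 + 6 + 0 + 10 + 18 + 22 + 18 + 16 = 94.
Each receives 5.1 × 94 / 8 = 59.93 from the shared-resources pool.
Player 1 keeps 24 − 4 = 20, so Player 1's payoff is 20 + 59.93 = 79.93.

79.93 hours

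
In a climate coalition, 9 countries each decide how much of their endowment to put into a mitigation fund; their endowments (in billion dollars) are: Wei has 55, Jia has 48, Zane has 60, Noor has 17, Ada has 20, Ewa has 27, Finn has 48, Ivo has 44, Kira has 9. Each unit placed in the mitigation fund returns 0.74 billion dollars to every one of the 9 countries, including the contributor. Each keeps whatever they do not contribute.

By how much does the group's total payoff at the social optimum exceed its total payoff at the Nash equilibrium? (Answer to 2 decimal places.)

1856.48 billion dollars

The private return per contributed unit is 0.74 < 1 for everyone, so the Nash equilibrium is zero contribution and the group total is Σ E_j = 55 + 48 + 60 + 17 + 20 + 27 + 48 + 44 + 9 = 328.
Each contributed unit returns 6.660 to the group, so the social optimum is full contribution by everyone: group total = 6.660 × 328 = 2184.48.
Efficiency loss = (6.660 − 1) × 328 = 1856.48.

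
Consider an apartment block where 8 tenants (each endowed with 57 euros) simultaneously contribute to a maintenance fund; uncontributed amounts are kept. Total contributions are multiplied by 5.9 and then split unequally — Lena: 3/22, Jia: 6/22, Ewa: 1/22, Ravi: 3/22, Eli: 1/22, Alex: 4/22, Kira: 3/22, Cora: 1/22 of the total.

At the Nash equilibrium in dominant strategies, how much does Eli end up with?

87.57 euros

A player with share s gets back 5.9·s per unit contributed, so full contribution is dominant for anyone with s > 1/5.9 = 0.1695 and zero contribution is dominant for anyone below.
The shares above 0.1695 belong to Jia and Alex, contributing 57 each; the remaining 6 contribute 0. Total contributed: 114.
Eli keeps 57 and receives 5.9 × 114 × 1/22 = 30.57 from the maintenance fund, for a payoff of 87.57.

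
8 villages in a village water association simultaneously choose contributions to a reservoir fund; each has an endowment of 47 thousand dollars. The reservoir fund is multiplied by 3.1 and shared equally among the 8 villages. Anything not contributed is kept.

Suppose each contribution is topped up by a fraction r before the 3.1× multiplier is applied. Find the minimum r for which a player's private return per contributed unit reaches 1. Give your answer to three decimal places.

1.581

With matching at rate r, one contributed unit becomes (1 + r) in the reservoir fund and returns 3.1 × (1 + r) / 8 to the contributor.
Setting this equal to 1: 1 + r = 8/3.1 = 2.5806.
So the minimum matching rate is r = 2.5806 − 1 = 1.581.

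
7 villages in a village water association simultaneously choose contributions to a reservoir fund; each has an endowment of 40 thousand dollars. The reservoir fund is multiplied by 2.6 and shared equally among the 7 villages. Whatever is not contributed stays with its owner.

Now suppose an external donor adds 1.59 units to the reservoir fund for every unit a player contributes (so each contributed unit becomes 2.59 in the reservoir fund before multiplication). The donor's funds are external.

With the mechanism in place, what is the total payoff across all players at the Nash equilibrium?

The effective private return is 2.6 × 2.59 / 7 = 0.9620, which is still under 1, so the mechanism doesn't change anyone's dominant strategy: zero contribution.
At the Nash equilibrium no one contributes; group total payoff = 7 × 40 = 280.

280.00 thousand dollars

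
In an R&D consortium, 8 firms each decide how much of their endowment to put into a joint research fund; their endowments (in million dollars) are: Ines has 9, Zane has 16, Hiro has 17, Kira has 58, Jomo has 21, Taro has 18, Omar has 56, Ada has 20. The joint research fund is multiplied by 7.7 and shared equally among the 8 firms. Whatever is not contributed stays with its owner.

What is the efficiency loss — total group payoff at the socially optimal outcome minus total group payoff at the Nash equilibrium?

The private return per contributed unit is 7.7/8 = 0.9625 < 1 for every player regardless of endowment, so the Nash equilibrium is zero contribution and the group total is Σ E_j = 9 + 16 + 17 + 58 + 21 + 18 + 56 + 20 = 215.
Each contributed unit returns 7.700 to the group, so the social optimum is full contribution by everyone: group total = 7.700 × 215 = 1655.50.
Efficiency loss = (7.700 − 1) × 215 = 1440.50.

1440.50 million dollars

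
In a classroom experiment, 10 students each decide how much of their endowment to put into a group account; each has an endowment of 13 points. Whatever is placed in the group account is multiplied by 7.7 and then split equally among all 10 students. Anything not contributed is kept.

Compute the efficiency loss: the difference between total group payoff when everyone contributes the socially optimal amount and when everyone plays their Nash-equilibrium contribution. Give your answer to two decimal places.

871.00 points

Each contributed unit returns 7.7/10 = 0.7700 to its contributor — below 1 — so contributing 0 is dominant for every player. At the Nash equilibrium everyone keeps their 13, and the group total is 10 × 13 = 130.
Each contributed unit returns 7.700 to the group as a whole (0.7700 to each of 10 players), which exceeds 1, so the social optimum is full contribution: group total = 7.700 × 130 = 1001.00.
Efficiency loss = 1001.00 − 130 = 871.00.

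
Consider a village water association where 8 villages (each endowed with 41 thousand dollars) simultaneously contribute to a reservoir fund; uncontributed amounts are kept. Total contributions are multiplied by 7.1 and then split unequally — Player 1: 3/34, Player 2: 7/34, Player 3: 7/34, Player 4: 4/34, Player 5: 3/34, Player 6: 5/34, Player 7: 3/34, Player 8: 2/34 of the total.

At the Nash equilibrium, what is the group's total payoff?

For player j, contributing a unit is worthwhile iff 7.1 × (j's share) ≥ 1, i.e. iff j's share is at least 0.1408.
Player 2, Player 3 and Player 6 clear that bar, contributing 41 each; the remaining 5 contribute 0. Total contributed: 123.
The reservoir fund pays out 7.1 × 123 = 873.30 in total (split across the unequal shares, but the aggregate is all that matters for the group sum).
The 5 free-riders keep 41 each, adding 205. Group total = 205 + 873.30 = 1078.30.

1078.30 thousand dollars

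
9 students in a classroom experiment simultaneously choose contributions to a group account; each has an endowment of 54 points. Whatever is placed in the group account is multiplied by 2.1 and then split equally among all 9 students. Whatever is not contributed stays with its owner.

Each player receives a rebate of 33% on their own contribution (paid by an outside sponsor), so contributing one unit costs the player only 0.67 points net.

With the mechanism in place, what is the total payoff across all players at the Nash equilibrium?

Even with the mechanism, each unit contributed returns only (2.1/9) / 0.67 = 0.3483 per unit of net cost, so contributing nothing is still dominant.
At the Nash equilibrium no one contributes; group total payoff = 9 × 54 = 486.

486.00 points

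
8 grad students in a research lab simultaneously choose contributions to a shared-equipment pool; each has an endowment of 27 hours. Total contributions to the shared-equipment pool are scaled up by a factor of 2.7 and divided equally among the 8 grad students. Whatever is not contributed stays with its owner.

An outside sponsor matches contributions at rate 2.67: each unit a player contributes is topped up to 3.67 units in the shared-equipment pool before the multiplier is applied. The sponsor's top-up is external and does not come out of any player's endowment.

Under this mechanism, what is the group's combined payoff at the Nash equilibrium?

Under the mechanism each unit contributed yields 2.7 × 3.67 / 8 = 1.2386 back to its contributor per unit of net cost, which exceeds 1, making full contribution the dominant choice for everyone.
At the Nash equilibrium everyone contributes 27. Group total payoff = 2.7 × 3.67 × 216 = 2140.34.

2140.34 hours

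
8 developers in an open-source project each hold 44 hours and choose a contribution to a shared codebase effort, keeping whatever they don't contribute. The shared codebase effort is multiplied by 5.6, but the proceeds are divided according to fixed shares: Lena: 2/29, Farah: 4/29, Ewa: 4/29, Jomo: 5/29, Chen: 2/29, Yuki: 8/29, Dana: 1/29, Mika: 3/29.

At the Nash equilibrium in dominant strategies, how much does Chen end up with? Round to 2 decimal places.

Player j's private return per contributed unit is 5.6 × (j's share). Contributing is weakly dominant for j when that share is at least 1/5.6 = 0.1786, and contributing 0 is dominant otherwise.
Yuki alone (share 8/29) is above the threshold, contributing 44; the remaining 7 contribute 0. Total contributed: 44.
Chen keeps 44 and receives 5.6 × 44 × 2/29 = 16.99 from the shared codebase effort, for a payoff of 60.99.

60.99 hours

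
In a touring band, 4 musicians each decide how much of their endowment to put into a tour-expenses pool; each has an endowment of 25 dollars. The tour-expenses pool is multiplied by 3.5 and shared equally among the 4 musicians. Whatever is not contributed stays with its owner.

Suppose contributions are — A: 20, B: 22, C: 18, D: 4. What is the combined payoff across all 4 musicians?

Total contributed: 20 + 22 + 18 + 4 = 64; total kept: 4 × 25 − 64 = 36.
The tour-expenses pool pays out 3.5 × 64 = 224.00 in aggregate.
Group total = 36 + 224.00 = 260.00.

260.00 dollars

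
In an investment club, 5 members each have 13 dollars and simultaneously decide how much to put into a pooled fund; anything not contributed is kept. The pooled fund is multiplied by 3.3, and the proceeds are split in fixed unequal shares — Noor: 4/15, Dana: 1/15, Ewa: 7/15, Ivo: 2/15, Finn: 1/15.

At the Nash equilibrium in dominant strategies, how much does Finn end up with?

15.86 dollars

A player with share s gets back 3.3·s per unit contributed, so full contribution is dominant for anyone with s > 1/3.3 = 0.3030 and zero contribution is dominant for anyone below.
Ewa alone (share 7/15) is above the threshold, contributing 13; the remaining 4 contribute 0. Total contributed: 13.
Finn keeps 13 and receives 3.3 × 13 × 1/15 = 2.86 from the pooled fund, for a payoff of 15.86.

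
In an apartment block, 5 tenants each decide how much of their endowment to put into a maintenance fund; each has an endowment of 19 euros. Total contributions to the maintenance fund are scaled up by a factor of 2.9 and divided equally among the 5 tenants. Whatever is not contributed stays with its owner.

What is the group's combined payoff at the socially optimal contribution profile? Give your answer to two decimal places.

275.50 euros

Each contributed unit returns 2.900 to the group as a whole (0.5800 to each of 5 players), which exceeds 1, so the social optimum is full contribution: group total = 2.900 × 95 = 275.50.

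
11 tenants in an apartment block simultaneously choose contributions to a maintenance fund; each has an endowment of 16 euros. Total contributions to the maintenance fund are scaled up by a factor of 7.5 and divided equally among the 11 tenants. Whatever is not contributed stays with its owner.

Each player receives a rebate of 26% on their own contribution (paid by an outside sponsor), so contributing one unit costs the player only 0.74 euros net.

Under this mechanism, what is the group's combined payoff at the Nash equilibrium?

176.00 euros

With the mechanism, a contributed unit returns (7.5/11) / 0.74 = 0.9214 per unit of net cost — still below 1 — so contributing 0 remains dominant for every player.
Everyone keeps their endowment and the group total is 11 × 16 = 176.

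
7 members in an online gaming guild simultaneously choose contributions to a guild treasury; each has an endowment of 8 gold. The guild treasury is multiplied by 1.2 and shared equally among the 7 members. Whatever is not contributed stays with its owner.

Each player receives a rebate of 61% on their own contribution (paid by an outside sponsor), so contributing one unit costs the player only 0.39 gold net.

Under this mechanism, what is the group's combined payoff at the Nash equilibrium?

56.00 gold

Even with the mechanism, each unit contributed returns only (1.2/7) / 0.39 = 0.4396 per unit of net cost, so contributing nothing is still dominant.
Everyone keeps their endowment and the group total is 7 × 8 = 56.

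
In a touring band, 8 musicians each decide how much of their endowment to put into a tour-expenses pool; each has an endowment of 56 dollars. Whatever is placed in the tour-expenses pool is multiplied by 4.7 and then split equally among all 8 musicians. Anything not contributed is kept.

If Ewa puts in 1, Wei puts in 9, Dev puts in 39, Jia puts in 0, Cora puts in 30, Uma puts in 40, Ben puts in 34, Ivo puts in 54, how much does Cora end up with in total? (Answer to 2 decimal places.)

Total contributed: 1 + 9 + 39 + 0 + 30 + 40 + 34 + 54 = 207.
Each receives 4.7 × 207 / 8 = 121.61 from the tour-expenses pool.
Cora keeps 56 − 30 = 26, so Cora's payoff is 26 + 121.61 = 147.61.

147.61 dollars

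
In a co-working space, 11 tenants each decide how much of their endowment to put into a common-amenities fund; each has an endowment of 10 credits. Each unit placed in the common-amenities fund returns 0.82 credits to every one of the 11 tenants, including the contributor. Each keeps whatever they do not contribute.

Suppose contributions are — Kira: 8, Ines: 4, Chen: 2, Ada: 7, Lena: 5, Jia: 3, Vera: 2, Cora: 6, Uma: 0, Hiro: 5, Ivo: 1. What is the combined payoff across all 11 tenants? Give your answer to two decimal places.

454.86 credits

Total contributed: 8 + 4 + 2 + 7 + 5 + 3 + 2 + 6 + 0 + 5 + 1 = 43; total kept: 11 × 10 − 43 = 67.
The common-amenities fund pays out 0.82 × 11 × 43 = 387.86 in aggregate.
Group total = 67 + 387.86 = 454.86.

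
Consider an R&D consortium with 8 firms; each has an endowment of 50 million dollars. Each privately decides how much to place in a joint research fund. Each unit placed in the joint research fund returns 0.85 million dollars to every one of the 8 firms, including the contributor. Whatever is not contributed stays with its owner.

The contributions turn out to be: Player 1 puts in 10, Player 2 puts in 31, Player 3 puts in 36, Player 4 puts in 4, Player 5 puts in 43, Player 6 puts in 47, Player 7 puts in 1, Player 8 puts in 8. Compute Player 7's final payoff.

Total contributed: 10 + 31 + 36 + 4 + 43 + 47 + 1 + 8 = 180.
Each receives 0.85 × 180 = 153.00 from the joint research fund.
Player 7 keeps 50 − 1 = 49, so Player 7's payoff is 49 + 153.00 = 202.00.

202.00 million dollars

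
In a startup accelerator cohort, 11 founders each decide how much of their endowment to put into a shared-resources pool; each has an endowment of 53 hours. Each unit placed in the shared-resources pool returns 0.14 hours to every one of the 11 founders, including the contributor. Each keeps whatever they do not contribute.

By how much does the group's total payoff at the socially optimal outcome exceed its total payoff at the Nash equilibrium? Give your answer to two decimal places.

The private return per contributed unit is 0.14 < 1, so contributing 0 is dominant for every player. At the Nash equilibrium everyone keeps their 53, and the group total is 11 × 53 = 583.
Each contributed unit returns 1.540 to the group as a whole (0.14 to each of 11 players), which exceeds 1, so the social optimum is full contribution: group total = 1.540 × 583 = 897.82.
Efficiency loss = 897.82 − 583 = 314.82.

314.82 hours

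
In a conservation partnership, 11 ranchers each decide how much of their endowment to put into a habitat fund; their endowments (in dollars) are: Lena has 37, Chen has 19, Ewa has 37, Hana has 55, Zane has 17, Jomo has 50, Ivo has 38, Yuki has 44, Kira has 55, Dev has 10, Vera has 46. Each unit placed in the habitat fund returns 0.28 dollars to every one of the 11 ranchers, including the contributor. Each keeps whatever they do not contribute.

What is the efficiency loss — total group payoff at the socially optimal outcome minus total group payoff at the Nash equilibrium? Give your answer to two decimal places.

The private return per contributed unit is 0.28 < 1 for everyone, so the Nash equilibrium is zero contribution and the group total is Σ E_j = 37 + 19 + 37 + 55 + 17 + 50 + 38 + 44 + 55 + 10 + 46 = 408.
Each contributed unit returns 3.080 to the group, so the social optimum is full contribution by everyone: group total = 3.080 × 408 = 1256.64.
Efficiency loss = (3.080 − 1) × 408 = 848.64.

848.64 dollars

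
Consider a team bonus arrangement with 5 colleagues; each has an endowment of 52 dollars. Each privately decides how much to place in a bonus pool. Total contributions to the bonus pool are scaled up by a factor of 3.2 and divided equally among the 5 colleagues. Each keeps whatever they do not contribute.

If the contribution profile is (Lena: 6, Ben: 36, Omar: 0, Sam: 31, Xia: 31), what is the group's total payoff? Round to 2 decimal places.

488.80 dollars

Total contributed: 6 + 36 + 0 + 31 + 31 = 104; total kept: 5 × 52 − 104 = 156.
The bonus pool pays out 3.2 × 104 = 332.80 in aggregate.
Group total = 156 + 332.80 = 488.80.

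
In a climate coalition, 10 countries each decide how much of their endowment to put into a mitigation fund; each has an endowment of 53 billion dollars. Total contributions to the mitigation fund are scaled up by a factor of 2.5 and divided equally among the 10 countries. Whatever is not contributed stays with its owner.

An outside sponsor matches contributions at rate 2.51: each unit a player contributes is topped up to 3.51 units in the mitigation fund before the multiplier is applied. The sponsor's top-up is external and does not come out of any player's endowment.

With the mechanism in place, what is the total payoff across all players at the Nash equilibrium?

The effective private return is 2.5 × 3.51 / 10 = 0.8775, which is still under 1, so the mechanism doesn't change anyone's dominant strategy: zero contribution.
At the Nash equilibrium no one contributes; group total payoff = 10 × 53 = 530.

530.00 billion dollars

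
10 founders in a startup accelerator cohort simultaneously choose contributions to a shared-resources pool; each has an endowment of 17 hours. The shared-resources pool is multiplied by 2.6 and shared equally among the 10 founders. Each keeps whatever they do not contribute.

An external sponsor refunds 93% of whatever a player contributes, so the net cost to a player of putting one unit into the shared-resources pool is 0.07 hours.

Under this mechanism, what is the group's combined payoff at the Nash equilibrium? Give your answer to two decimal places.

600.10 hours

With the mechanism, a contributed unit returns (2.6/10) / 0.07 = 3.7143 per unit of net cost to the contributor — now above 1 — so contributing fully is weakly dominant for every player.
So the Nash equilibrium is full contribution by all 10; the group earns 10 × (17 × 0.93 + 2.6 × 17) = 600.10.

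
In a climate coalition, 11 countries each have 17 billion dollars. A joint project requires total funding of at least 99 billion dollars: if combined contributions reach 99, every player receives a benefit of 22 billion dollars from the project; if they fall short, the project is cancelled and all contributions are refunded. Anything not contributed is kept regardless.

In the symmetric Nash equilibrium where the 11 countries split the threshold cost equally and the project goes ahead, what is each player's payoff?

30 billion dollars

Equal share of the threshold: 99/11 = 9.
At this profile no one gains by cutting their contribution: any cut drops the total below 99, the project is cancelled, contributions are refunded, and the deviator ends with 17, which is less than 17 − 9 + 22 = 30. Contributing more than 9 just wastes the excess. So contributing exactly 9 is a best response.
Each player's payoff: 17 − 9 + 22 = 30.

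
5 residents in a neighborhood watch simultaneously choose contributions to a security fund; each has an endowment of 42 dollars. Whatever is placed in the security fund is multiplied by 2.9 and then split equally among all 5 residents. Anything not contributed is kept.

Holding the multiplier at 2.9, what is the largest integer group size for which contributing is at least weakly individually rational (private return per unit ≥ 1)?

Private return per unit is 2.9/(group size), which is ≥ 1 whenever the group size is ≤ 2.9.
The largest such integer is 2.

2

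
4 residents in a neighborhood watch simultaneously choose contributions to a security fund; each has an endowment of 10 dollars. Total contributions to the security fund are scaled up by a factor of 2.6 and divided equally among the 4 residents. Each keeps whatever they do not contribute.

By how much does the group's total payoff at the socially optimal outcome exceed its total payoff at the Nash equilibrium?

Each contributed unit returns 2.6/4 = 0.6500 to its contributor — below 1 — so contributing 0 is dominant for every player. At the Nash equilibrium everyone keeps their 10, and the group total is 4 × 10 = 40.
Each contributed unit returns 2.600 to the group as a whole (0.6500 to each of 4 players), which exceeds 1, so the social optimum is full contribution: group total = 2.600 × 40 = 104.00.
Efficiency loss = 104.00 − 40 = 64.00.

64.00 dollars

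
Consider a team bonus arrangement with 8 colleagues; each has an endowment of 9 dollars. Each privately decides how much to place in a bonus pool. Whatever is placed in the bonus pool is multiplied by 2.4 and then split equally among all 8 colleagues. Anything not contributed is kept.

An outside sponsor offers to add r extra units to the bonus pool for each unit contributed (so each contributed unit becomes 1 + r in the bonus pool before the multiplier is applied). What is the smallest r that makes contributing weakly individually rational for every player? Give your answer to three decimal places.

2.333

With matching at rate r, one contributed unit becomes (1 + r) in the bonus pool and returns 2.4 × (1 + r) / 8 to the contributor.
Setting this equal to 1: 1 + r = 8/2.4 = 3.3333.
So the minimum matching rate is r = 3.3333 − 1 = 2.333.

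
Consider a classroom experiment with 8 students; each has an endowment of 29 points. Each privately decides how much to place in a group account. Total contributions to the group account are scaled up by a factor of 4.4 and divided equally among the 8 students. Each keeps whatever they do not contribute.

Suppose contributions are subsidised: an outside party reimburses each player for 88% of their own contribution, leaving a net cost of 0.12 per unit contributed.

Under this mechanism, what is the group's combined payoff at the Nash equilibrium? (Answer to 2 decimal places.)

With the mechanism, a contributed unit returns (4.4/8) / 0.12 = 4.5833 per unit of net cost to the contributor — now above 1 — so contributing fully is weakly dominant for every player.
So the Nash equilibrium is full contribution by all 8; the group earns 8 × (29 × 0.88 + 4.4 × 29) = 1224.96.

1224.96 points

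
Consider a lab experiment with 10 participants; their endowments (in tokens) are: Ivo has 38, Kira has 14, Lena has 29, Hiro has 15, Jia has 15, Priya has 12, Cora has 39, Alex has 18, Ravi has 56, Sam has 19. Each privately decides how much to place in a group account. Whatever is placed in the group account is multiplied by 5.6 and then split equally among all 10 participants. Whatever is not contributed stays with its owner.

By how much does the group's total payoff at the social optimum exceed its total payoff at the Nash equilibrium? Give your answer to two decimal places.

1173.00 tokens

The private return per contributed unit is 5.6/10 = 0.5600 < 1 for every player regardless of endowment, so the Nash equilibrium is zero contribution and the group total is Σ E_j = 38 + 14 + 29 + 15 + 15 + 12 + 39 + 18 + 56 + 19 = 255.
Each contributed unit returns 5.600 to the group, so the social optimum is full contribution by everyone: group total = 5.600 × 255 = 1428.00.
Efficiency loss = (5.600 − 1) × 255 = 1173.00.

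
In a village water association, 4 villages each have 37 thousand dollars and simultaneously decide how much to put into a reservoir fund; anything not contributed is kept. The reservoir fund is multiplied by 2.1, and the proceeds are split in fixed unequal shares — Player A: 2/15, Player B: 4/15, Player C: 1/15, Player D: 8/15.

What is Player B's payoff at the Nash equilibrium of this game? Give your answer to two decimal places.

57.72 thousand dollars

Each unit j contributes comes back to j as 2.1 × (j's share), so j prefers to contribute only if that share exceeds 1/2.1 = 0.4762; otherwise keeping the unit dominates.
The only share above 0.4762 is Player D's 8/15, contributing 37; the remaining 3 contribute 0. Total contributed: 37.
Player B keeps 37 and receives 2.1 × 37 × 4/15 = 20.72 from the reservoir fund, for a payoff of 57.72.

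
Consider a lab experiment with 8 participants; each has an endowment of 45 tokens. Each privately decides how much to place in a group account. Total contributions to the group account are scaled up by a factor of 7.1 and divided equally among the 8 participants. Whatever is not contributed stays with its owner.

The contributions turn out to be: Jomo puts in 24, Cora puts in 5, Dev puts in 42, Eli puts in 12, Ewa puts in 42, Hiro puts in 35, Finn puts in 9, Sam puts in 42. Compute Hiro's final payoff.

197.26 tokens

Total contributed: 24 + 5 + 42 + 12 + 42 + 35 + 9 + 42 = 211.
Each receives 7.1 × 211 / 8 = 187.26 from the group account.
Hiro keeps 45 − 35 = 10, so Hiro's payoff is 10 + 187.26 = 197.26.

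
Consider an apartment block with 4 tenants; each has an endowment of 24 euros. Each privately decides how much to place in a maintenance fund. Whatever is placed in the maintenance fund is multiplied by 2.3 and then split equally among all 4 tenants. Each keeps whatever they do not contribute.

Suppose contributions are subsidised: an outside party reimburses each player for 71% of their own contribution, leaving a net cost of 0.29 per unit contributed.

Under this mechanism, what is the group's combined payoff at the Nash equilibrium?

288.96 euros

With the mechanism, a contributed unit returns (2.3/4) / 0.29 = 1.9828 per unit of net cost to the contributor — now above 1 — so contributing fully is weakly dominant for every player.
So the Nash equilibrium is full contribution by all 4; the group earns 4 × (24 × 0.71 + 2.3 × 24) = 288.96.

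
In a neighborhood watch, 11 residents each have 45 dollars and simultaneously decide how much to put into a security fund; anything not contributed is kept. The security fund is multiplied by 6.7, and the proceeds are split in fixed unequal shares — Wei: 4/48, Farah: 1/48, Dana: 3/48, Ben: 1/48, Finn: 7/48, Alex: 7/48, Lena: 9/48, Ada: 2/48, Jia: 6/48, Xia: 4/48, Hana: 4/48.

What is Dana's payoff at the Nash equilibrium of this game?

Player j's private return per contributed unit is 6.7 × (j's share). Contributing is weakly dominant for j when that share is at least 1/6.7 = 0.1493, and contributing 0 is dominant otherwise.
Only Lena (9/48) clears that bar, contributing 45; the remaining 10 contribute 0. Total contributed: 45.
Dana keeps 45 and receives 6.7 × 45 × 3/48 = 18.84 from the security fund, for a payoff of 63.84.

63.84 dollars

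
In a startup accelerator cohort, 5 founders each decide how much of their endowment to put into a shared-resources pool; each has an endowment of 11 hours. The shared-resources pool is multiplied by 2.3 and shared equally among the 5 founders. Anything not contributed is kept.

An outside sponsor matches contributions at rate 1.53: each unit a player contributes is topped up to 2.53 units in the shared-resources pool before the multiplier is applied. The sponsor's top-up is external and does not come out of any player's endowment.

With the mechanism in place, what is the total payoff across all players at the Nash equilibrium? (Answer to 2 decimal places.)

320.05 hours

Under the mechanism each unit contributed yields 2.3 × 2.53 / 5 = 1.1638 back to its contributor per unit of net cost, which exceeds 1, making full contribution the dominant choice for everyone.
At the Nash equilibrium everyone contributes 11. Group total payoff = 2.3 × 2.53 × 55 = 320.05.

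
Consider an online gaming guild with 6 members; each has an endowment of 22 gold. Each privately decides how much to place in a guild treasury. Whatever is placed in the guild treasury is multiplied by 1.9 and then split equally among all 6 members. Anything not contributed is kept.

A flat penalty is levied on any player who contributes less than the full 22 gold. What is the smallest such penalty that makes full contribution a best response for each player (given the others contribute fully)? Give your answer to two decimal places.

Given the others contribute fully, the best deviation is to contribute 0 (any partial contribution still incurs the fine and gives up units whose private return 0.3167 is below 1).
Deviating from 22 to 0 saves 22 gold but forfeits the deviator's share of the drop in the guild treasury: 1.9/6 × 22 = 6.97.
So the deviation gain is 22 − 6.97 = 15.03, and the fine must be at least 15.03 gold to wipe it out.

15.03 gold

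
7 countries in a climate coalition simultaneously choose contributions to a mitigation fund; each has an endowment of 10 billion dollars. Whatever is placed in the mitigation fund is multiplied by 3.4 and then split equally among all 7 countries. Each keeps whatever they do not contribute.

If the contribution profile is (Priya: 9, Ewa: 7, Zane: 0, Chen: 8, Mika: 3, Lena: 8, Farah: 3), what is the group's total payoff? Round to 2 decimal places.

161.20 billion dollars

Total contributed: 9 + 7 + 0 + 8 + 3 + 8 + 3 = 38; total kept: 7 × 10 − 38 = 32.
The mitigation fund pays out 3.4 × 38 = 129.20 in aggregate.
Group total = 32 + 129.20 = 161.20.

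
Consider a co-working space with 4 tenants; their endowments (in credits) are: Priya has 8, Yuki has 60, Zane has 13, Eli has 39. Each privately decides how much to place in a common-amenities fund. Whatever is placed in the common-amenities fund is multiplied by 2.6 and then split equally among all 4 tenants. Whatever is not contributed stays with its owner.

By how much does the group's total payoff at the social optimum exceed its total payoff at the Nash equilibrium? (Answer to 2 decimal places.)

192.00 credits

The private return per contributed unit is 2.6/4 = 0.6500 < 1 for every player regardless of endowment, so the Nash equilibrium is zero contribution and the group total is Σ E_j = 8 + 60 + 13 + 39 = 120.
Each contributed unit returns 2.600 to the group, so the social optimum is full contribution by everyone: group total = 2.600 × 120 = 312.00.
Efficiency loss = (2.600 − 1) × 120 = 192.00.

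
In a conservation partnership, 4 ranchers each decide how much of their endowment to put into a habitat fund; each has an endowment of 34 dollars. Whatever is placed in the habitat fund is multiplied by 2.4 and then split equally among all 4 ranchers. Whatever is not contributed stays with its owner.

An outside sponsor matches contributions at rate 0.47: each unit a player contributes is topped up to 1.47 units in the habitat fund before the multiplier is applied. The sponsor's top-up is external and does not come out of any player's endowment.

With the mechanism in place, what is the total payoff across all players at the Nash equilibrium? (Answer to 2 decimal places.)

The effective private return is 2.4 × 1.47 / 4 = 0.8820, which is still under 1, so the mechanism doesn't change anyone's dominant strategy: zero contribution.
At the Nash equilibrium no one contributes; group total payoff = 4 × 34 = 136.

136.00 dollars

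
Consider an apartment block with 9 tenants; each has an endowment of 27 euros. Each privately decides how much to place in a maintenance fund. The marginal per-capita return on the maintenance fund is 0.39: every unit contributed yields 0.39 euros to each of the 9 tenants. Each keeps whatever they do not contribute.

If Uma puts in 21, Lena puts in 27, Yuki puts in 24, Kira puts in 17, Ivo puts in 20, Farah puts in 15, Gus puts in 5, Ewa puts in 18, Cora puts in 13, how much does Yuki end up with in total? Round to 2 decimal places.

Total contributed: 21 + 27 + 24 + 17 + 20 + 15 + 5 + 18 + 13 = 160.
Each receives 0.39 × 160 = 62.40 from the maintenance fund.
Yuki keeps 27 − 24 = 3, so Yuki's payoff is 3 + 62.40 = 65.40.

65.40 euros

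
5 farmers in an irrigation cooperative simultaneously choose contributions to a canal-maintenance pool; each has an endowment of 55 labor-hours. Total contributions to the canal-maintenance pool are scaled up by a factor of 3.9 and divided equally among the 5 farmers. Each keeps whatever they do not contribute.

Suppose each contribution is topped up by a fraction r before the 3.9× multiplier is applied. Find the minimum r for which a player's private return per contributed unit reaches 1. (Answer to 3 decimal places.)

With matching at rate r, one contributed unit becomes (1 + r) in the canal-maintenance pool and returns 3.9 × (1 + r) / 5 to the contributor.
Setting this equal to 1: 1 + r = 5/3.9 = 1.2821.
So the minimum matching rate is r = 1.2821 − 1 = 0.282.

0.282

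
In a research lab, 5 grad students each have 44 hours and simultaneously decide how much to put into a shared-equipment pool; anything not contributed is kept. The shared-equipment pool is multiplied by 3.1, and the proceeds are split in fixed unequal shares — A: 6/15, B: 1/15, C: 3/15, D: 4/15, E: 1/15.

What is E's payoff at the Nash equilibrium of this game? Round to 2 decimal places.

A player with share s gets back 3.1·s per unit contributed, so full contribution is dominant for anyone with s > 1/3.1 = 0.3226 and zero contribution is dominant for anyone below.
The only share above 0.3226 is A's 6/15, contributing 44; the remaining 4 contribute 0. Total contributed: 44.
E keeps 44 and receives 3.1 × 44 × 1/15 = 9.09 from the shared-equipment pool, for a payoff of 53.09.

53.09 hours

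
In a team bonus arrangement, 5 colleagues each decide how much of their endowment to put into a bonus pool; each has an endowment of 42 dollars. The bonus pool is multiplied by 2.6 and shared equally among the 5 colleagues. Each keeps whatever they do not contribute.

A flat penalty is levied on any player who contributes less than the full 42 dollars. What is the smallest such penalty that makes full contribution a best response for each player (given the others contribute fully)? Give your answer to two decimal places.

Given the others contribute fully, the best deviation is to contribute 0 (any partial contribution still incurs the fine and gives up units whose private return 0.5200 is below 1).
Deviating from 42 to 0 saves 42 dollars but forfeits the deviator's share of the drop in the bonus pool: 2.6/5 × 42 = 21.84.
So the deviation gain is 42 − 21.84 = 20.16, and the fine must be at least 20.16 dollars to wipe it out.

20.16 dollars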